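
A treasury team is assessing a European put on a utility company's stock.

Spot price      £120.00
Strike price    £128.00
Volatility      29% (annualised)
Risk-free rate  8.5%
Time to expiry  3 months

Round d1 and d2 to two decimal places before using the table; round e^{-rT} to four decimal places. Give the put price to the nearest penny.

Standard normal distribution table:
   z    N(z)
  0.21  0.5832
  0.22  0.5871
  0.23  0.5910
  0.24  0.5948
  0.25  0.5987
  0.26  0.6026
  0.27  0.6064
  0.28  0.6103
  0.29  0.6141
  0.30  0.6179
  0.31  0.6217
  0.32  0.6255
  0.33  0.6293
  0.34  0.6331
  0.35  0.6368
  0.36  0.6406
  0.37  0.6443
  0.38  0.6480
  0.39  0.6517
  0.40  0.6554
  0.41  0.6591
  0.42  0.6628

σ√T = 0.29·√0.25 = 0.1450
ln(S/K) + (r + σ²/2)T = ln(120/128) + (0.085 + 0.29²/2)·0.25 = -0.0645 + 0.0318 = -0.0328
d₁ = -0.0328 / 0.1450 = -0.2260 ≈ -0.23
d₂ = d₁ − σ√T = -0.2260 − 0.1450 = -0.3710 ≈ -0.37
e^(−rT) = e^(−0.085·0.25) = 0.9790
N(−d₂) = N(0.37) = 0.6443;  N(−d₁) = N(0.23) = 0.5910
P = 128·0.9790·0.6443 − 120·0.5910 = 80.7385 − 70.9200 = 9.8185

£9.82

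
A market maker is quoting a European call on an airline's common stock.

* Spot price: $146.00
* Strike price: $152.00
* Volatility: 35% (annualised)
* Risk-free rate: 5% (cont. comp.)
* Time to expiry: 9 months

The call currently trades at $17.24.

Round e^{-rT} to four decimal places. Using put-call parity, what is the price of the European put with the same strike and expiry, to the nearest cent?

e^(−rT) = e^(−0.05·0.75) = 0.9632
Put-call parity: C − P = S − K·e^(−rT) = 146 − 152·0.9632 = 146 − 146.4064 = -0.4064
P = C − (C − P) = 17.24 − (-0.4064) = 17.6464

$17.65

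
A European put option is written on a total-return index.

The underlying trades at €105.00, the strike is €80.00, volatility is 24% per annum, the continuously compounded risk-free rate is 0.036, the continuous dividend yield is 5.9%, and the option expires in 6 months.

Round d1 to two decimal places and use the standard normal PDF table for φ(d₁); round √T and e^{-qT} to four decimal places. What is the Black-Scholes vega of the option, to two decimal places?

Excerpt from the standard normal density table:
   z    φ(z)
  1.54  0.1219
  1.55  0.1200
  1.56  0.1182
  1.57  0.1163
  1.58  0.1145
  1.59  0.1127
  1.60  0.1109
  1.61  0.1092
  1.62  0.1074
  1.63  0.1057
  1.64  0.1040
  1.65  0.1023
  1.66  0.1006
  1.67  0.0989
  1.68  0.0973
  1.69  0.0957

σ√T = 0.24·√0.5 = 0.1697
d₁ = [ln(105/80) + (0.036 − 0.059 + 0.24²/2)·0.5] / 0.1697 = [0.2719 + 0.0029] / 0.1697 = 1.6195 which rounds to 1.62
√T = √0.5 = 0.7071
φ(d₁) = φ(1.62) = 0.1074
exp(−qT) = exp(−0.059·0.5) = 0.9709
vega = S·exp(−qT)·φ(d₁)·√T = 105·0.9709·0.1074·0.7071 = 7.7419

7.74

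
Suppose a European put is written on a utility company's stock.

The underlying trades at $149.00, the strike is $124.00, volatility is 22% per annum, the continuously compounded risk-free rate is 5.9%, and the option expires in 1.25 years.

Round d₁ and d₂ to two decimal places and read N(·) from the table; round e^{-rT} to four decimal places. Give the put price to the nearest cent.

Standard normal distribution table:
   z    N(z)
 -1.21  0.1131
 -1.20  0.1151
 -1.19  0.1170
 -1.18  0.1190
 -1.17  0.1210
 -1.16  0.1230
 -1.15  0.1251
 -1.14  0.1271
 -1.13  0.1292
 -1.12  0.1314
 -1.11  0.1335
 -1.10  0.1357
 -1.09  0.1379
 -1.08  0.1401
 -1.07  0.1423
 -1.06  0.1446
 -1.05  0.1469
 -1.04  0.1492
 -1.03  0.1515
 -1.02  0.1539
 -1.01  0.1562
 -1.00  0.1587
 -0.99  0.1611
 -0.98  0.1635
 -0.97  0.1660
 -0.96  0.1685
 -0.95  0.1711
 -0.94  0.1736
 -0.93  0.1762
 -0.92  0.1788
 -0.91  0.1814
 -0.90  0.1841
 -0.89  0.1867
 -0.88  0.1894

$2.57

σ√T = 0.22·√1.25 = 0.2460
d₁ = [ln(149/124) + (0.059 + 0.22²/2)·1.25] / 0.2460 = [0.1837 + 0.1040] / 0.2460 = 1.1695 ⇒ 1.17
d₂ = d₁ − σ√T = 1.1695 − 0.2460 = 0.9236 ⇒ 0.92
exp(−rT) = exp(−0.059·1.25) = 0.9289
P = 124·0.9289·N(-0.92) − 149·N(-1.17) = 124·0.9289·0.1788 − 149·0.1210 = 20.5948 − 18.0290 = 2.5658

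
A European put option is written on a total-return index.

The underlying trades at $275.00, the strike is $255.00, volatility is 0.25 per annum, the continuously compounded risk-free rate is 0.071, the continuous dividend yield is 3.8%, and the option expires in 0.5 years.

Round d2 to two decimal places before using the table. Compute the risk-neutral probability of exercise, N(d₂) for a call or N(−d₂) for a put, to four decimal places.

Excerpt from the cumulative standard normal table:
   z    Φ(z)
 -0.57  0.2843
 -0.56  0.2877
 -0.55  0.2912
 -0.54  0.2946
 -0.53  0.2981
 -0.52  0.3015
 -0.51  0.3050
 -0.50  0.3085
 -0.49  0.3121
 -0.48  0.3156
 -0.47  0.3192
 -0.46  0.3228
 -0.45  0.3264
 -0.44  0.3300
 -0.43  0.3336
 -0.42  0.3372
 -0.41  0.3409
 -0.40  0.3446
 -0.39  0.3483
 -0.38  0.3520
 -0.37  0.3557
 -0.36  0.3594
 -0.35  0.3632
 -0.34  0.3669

0.3336

T = 0.5;  σ√T = 0.1768
ln(S/K) + (r − q + σ²/2)T = ln(275/255) + (0.071 − 0.038 + 0.25²/2)·0.5 = 0.0755 + 0.0321 = 0.1076
d₁ = 0.1076 / 0.1768 = 0.6089 ≈ 0.61
d₂ = d₁ − σ√T = 0.6089 − 0.1768 = 0.4321 ≈ 0.43
Risk-neutral Pr[S_T < K] = N(−d₂) = N(-0.43) = 0.3336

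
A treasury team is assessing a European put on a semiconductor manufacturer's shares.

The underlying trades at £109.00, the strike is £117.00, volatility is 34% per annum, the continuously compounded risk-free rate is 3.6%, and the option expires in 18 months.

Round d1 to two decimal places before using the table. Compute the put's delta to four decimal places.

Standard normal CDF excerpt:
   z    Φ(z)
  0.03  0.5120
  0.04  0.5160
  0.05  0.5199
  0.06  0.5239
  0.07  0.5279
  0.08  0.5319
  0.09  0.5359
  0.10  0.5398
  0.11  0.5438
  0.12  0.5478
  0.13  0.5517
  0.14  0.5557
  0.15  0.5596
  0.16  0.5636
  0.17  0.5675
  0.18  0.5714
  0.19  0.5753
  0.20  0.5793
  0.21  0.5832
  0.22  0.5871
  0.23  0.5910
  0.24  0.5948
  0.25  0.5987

-0.4325

σ√T = 0.34 × 1.2247 = 0.4164
d₁ = [ln(109/117) + (0.036 + ½·0.34²)·1.5] / (σ√T) = (-0.0708 + 0.1407) / 0.4164 = 0.1678 which rounds to 0.17
N(d₁) = N(0.17) = 0.5675
Δ_put = N(d₁) − 1 = 0.5675 − 1 = -0.4325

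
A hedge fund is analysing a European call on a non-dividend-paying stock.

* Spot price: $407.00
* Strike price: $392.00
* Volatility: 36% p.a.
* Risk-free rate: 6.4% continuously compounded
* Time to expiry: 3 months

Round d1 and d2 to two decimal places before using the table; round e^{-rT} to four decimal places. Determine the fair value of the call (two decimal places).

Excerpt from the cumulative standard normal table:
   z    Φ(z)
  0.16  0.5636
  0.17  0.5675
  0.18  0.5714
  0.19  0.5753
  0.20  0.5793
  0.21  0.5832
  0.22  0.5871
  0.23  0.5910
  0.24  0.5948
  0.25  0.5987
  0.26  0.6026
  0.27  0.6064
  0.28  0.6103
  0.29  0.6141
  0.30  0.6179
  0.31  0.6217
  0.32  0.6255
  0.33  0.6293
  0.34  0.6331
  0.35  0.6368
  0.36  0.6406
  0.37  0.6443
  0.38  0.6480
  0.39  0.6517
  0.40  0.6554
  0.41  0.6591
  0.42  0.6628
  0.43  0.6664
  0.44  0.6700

σ√T = 0.36·√0.25 = 0.1800
d₁ = [ln(407/392) + (0.064 + 0.36²/2)·0.25] / 0.1800 = [0.0376 + 0.0322] / 0.1800 = 0.3875 ⇒ 0.39
d₂ = d₁ − σ√T = 0.3875 − 0.1800 = 0.2075 ⇒ 0.21
e^(−rT) = e^(−0.064·0.25) = 0.9841
N(d₁) = N(0.39) = 0.6517;  N(d₂) = N(0.21) = 0.5832
C = 407·0.6517 − 392·0.9841·0.5832 = 265.2419 − 224.9794 = 40.2625

$40.26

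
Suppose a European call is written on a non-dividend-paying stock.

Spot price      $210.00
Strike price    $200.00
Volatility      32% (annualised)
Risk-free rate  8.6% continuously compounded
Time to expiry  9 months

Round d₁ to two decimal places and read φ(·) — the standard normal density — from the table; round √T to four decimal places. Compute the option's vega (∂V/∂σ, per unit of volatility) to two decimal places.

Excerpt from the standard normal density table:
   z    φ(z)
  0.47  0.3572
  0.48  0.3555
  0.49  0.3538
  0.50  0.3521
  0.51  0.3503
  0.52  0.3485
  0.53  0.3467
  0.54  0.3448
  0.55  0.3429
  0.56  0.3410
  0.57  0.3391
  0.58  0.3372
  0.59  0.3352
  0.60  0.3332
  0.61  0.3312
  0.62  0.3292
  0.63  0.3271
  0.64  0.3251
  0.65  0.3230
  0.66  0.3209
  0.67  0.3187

62.36

σ√T = 0.32 × 0.8660 = 0.2771
d₁ = [ln(210/200) + (0.086 + ½·0.32²)·0.75] / (σ√T) = (0.0488 + 0.1029) / 0.2771 = 0.5474 ⇒ 0.55
√T = √0.75 = 0.8660
φ(d₁) = φ(0.55) = 0.3429
vega = S·φ(d₁)·√T = 210·0.3429·0.8660 = 62.3598
(Vega is the same for a European call and put with the same parameters.)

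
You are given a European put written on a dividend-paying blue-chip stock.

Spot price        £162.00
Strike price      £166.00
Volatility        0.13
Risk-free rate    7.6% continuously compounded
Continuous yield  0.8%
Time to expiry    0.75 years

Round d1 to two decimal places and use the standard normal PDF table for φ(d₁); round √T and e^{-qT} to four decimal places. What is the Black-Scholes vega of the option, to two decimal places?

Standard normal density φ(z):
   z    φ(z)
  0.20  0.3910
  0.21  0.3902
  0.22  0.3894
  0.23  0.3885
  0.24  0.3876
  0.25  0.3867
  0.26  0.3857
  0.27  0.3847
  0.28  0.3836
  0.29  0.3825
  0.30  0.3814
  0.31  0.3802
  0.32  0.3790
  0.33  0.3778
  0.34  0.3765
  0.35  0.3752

σ√T = 0.13·√0.75 = 0.1126
ln(S/K) + (r − q + σ²/2)T = ln(162/166) + (0.076 − 0.008 + 0.13²/2)·0.75 = -0.0244 + 0.0573 = 0.0329
d₁ = 0.0329 / 0.1126 = 0.2926 ⇒ 0.29
√T = √0.75 = 0.8660
φ(d₁) = φ(0.29) = 0.3825
e^(−qT) = e^(−0.008·0.75) = 0.9940
vega = S·e^(−qT)·φ(d₁)·√T = 162·0.9940·0.3825·0.8660 = 53.3397

53.34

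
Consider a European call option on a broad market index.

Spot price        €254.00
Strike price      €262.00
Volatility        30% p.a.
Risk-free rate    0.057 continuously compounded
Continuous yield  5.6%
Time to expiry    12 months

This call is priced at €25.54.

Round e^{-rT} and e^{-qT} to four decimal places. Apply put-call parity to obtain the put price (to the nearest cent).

€32.87

e^(−qT) = e^(−0.056·1) = 0.9455;  e^(−rT) = e^(−0.057·1) = 0.9446
Put-call parity: C − P = S·e^(−qT) − K·e^(−rT) = 254·0.9455 − 262·0.9446 = 240.1570 − 247.4852 = -7.3282
P = C − (C − P) = 25.54 − (-7.3282) = 32.8682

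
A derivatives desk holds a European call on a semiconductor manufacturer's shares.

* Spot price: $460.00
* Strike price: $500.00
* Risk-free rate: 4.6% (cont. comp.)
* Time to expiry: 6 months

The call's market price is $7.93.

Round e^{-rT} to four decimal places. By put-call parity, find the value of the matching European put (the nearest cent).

$36.58

exp(−rT) = exp(−0.046·0.5) = 0.9773
Put-call parity: C − P = S − K·e^(−rT) = 460 − 500·0.9773 = 460 − 488.6500 = -28.6500
P = C − (C − P) = 7.93 − (-28.6500) = 36.5800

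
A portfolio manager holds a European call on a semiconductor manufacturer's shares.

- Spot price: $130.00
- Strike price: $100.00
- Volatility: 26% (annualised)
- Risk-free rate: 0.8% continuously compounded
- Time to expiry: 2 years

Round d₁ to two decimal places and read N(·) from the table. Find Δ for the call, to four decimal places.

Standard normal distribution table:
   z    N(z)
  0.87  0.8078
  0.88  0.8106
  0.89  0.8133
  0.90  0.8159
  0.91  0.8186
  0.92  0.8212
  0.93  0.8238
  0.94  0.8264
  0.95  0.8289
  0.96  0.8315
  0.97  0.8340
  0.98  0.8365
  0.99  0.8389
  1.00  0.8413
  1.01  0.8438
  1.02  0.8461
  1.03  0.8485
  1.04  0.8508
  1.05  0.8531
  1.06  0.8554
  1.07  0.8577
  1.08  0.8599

σ√T = 0.26 × 1.4142 = 0.3677
d₁ = [ln(130/100) + (0.008 + 0.26²/2)·2] / 0.3677 = [0.2624 + 0.0836] / 0.3677 = 0.9409 → 0.94
N(d₁) = N(0.94) = 0.8264
Δ_call = N(d₁) = 0.8264

0.8264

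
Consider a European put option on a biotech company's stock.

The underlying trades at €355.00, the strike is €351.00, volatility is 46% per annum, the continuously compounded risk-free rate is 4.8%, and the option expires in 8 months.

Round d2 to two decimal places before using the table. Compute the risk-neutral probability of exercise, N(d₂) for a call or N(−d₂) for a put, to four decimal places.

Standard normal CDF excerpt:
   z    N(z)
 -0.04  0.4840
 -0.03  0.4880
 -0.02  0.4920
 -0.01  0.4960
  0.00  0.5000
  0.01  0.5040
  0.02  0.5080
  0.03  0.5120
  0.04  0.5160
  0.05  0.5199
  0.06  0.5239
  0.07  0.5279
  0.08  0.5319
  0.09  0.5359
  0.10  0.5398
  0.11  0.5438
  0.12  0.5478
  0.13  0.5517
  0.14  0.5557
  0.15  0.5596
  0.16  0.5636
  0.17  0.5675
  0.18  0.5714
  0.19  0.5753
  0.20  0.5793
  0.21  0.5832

σ√T = 0.46·√0.6667 = 0.3756
d₁ = [ln(355/351) + (0.048 + 0.46²/2)·0.6667] / 0.3756 = [0.0113 + 0.1025] / 0.3756 = 0.3032 ≈ 0.30
d₂ = d₁ − σ√T = 0.3032 − 0.3756 = -0.0724 ≈ -0.07
Pr(exercise) under Q = N(−d₂) = N(0.07) = 0.5279

0.5279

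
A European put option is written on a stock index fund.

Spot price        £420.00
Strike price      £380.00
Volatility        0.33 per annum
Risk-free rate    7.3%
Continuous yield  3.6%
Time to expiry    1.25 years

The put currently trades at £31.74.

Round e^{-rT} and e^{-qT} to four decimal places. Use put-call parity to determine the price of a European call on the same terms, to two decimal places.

£86.40

exp(−qT) = exp(−0.036·1.25) = 0.9560;  exp(−rT) = exp(−0.073·1.25) = 0.9128
Put-call parity: C − P = S·e^(−qT) − K·e^(−rT) = 420·0.9560 − 380·0.9128 = 401.5200 − 346.8640 = 54.6560
C = P + (C − P) = 31.74 + (54.6560) = 86.3960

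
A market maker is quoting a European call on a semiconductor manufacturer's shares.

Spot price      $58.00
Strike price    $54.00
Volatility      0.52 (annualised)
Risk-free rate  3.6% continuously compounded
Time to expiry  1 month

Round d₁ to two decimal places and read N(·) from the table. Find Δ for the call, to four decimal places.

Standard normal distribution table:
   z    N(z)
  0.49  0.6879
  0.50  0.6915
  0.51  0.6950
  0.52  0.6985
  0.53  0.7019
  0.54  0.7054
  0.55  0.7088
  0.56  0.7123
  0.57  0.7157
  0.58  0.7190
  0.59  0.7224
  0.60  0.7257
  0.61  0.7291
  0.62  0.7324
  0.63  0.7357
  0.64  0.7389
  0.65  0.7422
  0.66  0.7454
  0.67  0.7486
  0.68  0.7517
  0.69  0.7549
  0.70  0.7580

0.7157

σ√T = 0.52·√0.08333 = 0.1501
d₁ = [ln(58/54) + (0.036 + 0.52²/2)·0.08333] / 0.1501 = [0.0715 + 0.0143] / 0.1501 = 0.5711 ≈ 0.57
N(d₁) = N(0.57) = 0.7157
Δ_call = N(d₁) = 0.7157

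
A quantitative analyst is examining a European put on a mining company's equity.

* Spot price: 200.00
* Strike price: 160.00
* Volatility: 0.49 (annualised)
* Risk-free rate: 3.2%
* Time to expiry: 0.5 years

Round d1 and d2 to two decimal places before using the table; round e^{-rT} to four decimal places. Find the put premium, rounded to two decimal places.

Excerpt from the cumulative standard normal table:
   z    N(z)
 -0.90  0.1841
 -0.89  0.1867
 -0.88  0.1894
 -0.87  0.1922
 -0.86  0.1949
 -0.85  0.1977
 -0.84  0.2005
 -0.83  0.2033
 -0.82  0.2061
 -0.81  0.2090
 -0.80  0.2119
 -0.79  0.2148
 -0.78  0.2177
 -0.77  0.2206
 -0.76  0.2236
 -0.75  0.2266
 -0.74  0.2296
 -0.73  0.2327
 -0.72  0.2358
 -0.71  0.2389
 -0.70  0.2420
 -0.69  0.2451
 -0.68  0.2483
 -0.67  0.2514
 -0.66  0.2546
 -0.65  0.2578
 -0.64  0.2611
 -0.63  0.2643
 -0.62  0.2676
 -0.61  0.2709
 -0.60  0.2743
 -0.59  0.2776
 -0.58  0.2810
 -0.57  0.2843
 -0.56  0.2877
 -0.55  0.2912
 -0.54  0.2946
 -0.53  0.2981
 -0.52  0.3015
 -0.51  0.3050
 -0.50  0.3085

σ√T = 0.49 × 0.7071 = 0.3465
d₁ = [ln(200/160) + (0.032 + ½·0.49²)·0.5] / (σ√T) = (0.2231 + 0.0760) / 0.3465 = 0.8634 which rounds to 0.86
d₂ = 0.8634 − 0.3465 = 0.5170 which rounds to 0.52
exp(−rT) = exp(−0.032·0.5) = 0.9841
N(−d₂) = N(-0.52) = 0.3015;  N(−d₁) = N(-0.86) = 0.1949
P = 160·0.9841·0.3015 − 200·0.1949 = 47.4730 − 38.9800 = 8.4930

8.49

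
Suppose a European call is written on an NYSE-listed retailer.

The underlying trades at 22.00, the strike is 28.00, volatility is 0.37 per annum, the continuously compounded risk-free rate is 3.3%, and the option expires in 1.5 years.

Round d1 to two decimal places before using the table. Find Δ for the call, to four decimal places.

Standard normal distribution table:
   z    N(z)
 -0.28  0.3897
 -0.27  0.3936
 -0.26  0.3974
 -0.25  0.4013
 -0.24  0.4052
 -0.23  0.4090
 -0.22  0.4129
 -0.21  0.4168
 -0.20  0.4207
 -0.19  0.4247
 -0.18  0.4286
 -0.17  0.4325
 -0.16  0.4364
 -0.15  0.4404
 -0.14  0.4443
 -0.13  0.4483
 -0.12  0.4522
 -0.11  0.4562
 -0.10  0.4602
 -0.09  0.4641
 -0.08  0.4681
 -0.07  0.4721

σ√T = 0.37·√1.5 = 0.4532
d₁ = [ln(22/28) + (0.033 + ½·0.37²)·1.5] / (σ√T) = (-0.2412 + 0.1522) / 0.4532 = -0.1964 ⇒ -0.20
N(d₁) = N(-0.20) = 0.4207
Δ_call = N(d₁) = 0.4207

0.4207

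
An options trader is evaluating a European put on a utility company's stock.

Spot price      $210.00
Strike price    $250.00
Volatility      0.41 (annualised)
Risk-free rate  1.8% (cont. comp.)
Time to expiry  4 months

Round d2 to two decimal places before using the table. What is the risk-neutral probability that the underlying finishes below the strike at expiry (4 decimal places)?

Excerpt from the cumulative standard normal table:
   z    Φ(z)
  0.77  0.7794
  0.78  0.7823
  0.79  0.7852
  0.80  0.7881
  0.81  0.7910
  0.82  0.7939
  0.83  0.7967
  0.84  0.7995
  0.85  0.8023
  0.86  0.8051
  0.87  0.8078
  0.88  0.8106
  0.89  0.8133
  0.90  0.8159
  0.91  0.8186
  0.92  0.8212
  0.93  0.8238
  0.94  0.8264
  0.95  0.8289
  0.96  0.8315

0.7967

σ√T = 0.41·√0.3333 = 0.2367
d₁ = [ln(210/250) + (0.018 + ½·0.41²)·0.3333] / (σ√T) = (-0.1744 + 0.0340) / 0.2367 = -0.5929 ⇒ -0.59
d₂ = -0.5929 − 0.2367 = -0.8296 ⇒ -0.83
Risk-neutral Pr[S_T < K] = N(−d₂) = N(0.83) = 0.7967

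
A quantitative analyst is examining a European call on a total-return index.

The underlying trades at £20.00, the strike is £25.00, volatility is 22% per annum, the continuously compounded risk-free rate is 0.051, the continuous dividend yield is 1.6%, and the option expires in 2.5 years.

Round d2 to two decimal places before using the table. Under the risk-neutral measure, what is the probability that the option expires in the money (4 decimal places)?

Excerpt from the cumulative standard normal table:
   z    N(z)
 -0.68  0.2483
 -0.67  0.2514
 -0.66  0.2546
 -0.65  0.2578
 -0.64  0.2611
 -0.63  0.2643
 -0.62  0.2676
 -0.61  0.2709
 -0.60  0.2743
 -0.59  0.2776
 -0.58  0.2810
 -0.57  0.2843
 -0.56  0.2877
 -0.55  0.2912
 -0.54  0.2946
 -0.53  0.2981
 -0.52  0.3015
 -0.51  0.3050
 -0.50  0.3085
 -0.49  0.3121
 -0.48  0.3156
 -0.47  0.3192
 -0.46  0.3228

0.2877

σ√T = 0.22·√2.5 = 0.3479
d₁ = [ln(20/25) + (0.051 − 0.016 + 0.22²/2)·2.5] / 0.3479 = [-0.2231 + 0.1480] / 0.3479 = -0.2160 which rounds to -0.22
d₂ = d₁ − σ√T = -0.2160 − 0.3479 = -0.5639 which rounds to -0.56
Pr(exercise) under Q = N(d₂) = 0.2877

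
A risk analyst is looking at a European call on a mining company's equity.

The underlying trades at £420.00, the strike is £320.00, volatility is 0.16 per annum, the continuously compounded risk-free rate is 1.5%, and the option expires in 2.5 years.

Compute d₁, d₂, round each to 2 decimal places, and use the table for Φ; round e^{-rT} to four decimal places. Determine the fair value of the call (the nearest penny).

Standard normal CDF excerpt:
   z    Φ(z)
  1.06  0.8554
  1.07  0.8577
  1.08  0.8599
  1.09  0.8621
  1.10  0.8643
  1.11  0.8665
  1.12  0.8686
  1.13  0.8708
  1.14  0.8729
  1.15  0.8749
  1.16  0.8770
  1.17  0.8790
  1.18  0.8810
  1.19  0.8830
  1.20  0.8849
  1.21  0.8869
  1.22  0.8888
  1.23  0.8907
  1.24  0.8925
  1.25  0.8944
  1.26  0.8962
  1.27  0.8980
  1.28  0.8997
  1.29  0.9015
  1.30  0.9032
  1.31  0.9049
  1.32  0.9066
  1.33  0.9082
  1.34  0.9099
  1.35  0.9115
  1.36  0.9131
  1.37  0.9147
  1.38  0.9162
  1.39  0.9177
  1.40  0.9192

£116.43

T = 2.5;  σ√T = 0.2530
ln(S/K) + (r + σ²/2)T = ln(420/320) + (0.015 + 0.16²/2)·2.5 = 0.2719 + 0.0695 = 0.3414
d₁ = 0.3414 / 0.2530 = 1.3496 ⇒ 1.35
d₂ = d₁ − σ√T = 1.3496 − 0.2530 = 1.0967 ⇒ 1.10
exp(−rT) = exp(−0.015·2.5) = 0.9632
N(d₁) = N(1.35) = 0.9115;  N(d₂) = N(1.10) = 0.8643
C = 420·0.9115 − 320·0.9632·0.8643 = 382.8300 − 266.3980 = 116.4320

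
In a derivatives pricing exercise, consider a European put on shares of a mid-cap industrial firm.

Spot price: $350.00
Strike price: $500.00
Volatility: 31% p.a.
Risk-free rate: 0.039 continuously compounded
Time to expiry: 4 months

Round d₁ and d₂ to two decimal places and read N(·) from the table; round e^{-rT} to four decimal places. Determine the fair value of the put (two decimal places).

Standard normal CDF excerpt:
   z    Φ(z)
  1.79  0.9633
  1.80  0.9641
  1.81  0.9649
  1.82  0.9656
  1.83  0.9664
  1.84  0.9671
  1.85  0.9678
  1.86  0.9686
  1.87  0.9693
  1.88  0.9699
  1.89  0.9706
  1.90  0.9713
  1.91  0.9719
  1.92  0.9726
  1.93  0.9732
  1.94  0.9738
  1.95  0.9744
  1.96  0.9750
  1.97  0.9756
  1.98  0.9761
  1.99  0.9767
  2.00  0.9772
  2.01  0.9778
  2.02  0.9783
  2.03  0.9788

σ√T = 0.31 × 0.5774 = 0.1790
d₁ = [ln(350/500) + (0.039 + 0.31²/2)·0.3333] / 0.1790 = [-0.3567 + 0.0290] / 0.1790 = -1.8307 ⇒ -1.83
d₂ = d₁ − σ√T = -1.8307 − 0.1790 = -2.0097 ⇒ -2.01
e^(−rT) = e^(−0.039·0.3333) = 0.9871
P = 500·0.9871·N(2.01) − 350·N(1.83) = 500·0.9871·0.9778 − 350·0.9664 = 482.5932 − 338.2400 = 144.3532

$144.35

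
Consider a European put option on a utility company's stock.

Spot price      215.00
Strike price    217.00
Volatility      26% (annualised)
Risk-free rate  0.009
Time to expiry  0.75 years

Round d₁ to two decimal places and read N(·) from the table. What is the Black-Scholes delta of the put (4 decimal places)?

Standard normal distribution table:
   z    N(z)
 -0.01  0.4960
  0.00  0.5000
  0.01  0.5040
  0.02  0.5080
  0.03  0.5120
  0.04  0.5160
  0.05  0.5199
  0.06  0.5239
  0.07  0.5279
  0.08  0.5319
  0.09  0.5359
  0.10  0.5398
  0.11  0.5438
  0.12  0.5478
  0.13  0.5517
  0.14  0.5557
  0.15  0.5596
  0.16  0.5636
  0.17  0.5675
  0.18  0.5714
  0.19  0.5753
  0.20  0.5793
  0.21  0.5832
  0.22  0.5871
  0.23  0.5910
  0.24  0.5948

-0.4602

T = 0.75;  σ√T = 0.2252
ln(S/K) + (r + σ²/2)T = ln(215/217) + (0.009 + 0.26²/2)·0.75 = -0.0093 + 0.0321 = 0.0228
d₁ = 0.0228 / 0.2252 = 0.1014 ≈ 0.10
N(d₁) = N(0.10) = 0.5398
Δ_put = N(d₁) − 1 = 0.5398 − 1 = -0.4602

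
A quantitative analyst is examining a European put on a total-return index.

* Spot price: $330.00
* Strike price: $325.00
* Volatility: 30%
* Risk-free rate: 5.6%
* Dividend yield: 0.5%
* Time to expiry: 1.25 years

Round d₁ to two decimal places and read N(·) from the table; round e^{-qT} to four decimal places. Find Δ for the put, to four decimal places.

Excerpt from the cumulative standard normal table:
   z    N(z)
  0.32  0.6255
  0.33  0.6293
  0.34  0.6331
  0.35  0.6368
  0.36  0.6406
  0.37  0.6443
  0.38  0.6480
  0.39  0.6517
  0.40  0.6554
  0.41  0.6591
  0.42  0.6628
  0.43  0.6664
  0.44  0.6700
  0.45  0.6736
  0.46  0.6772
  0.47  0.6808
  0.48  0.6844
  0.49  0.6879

σ√T = 0.3·√1.25 = 0.3354
d₁ = [ln(330/325) + (0.056 − 0.005 + 0.3²/2)·1.25] / 0.3354 = [0.0153 + 0.1200] / 0.3354 = 0.4033 ≈ 0.40
N(d₁) = N(0.40) = 0.6554
Δ_put = e^(−qT)·(N(d₁) − 1) = 0.9938·(0.6554 − 1) = -0.3425

-0.3425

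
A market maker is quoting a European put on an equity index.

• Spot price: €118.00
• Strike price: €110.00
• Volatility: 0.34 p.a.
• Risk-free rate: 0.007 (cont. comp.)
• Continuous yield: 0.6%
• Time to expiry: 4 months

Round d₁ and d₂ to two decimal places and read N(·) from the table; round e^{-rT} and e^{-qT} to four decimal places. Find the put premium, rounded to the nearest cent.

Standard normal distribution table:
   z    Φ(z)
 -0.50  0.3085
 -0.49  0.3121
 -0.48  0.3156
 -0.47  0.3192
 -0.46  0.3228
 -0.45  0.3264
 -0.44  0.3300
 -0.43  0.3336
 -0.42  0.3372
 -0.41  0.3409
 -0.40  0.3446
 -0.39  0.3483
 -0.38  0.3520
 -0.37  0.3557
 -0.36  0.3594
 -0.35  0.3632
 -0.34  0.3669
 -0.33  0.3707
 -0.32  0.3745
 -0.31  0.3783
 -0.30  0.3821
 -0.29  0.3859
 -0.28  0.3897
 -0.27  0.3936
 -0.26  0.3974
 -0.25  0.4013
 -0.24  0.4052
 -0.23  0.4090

σ√T = 0.34 × 0.5774 = 0.1963
ln(S/K) + (r − q + σ²/2)T = ln(118/110) + (0.007 − 0.006 + 0.34²/2)·0.3333 = 0.0702 + 0.0196 = 0.0898
d₁ = 0.0898 / 0.1963 = 0.4575 ≈ 0.46
d₂ = d₁ − σ√T = 0.4575 − 0.1963 = 0.2612 ≈ 0.26
exp(−qT) = exp(−0.006·0.3333) = 0.9980;  exp(−rT) = exp(−0.007·0.3333) = 0.9977
P = 110·0.9977·N(-0.26) − 118·0.9980·N(-0.46) = 110·0.9977·0.3974 − 118·0.9980·0.3228 = 43.6135 − 38.0142 = 5.5992

€5.60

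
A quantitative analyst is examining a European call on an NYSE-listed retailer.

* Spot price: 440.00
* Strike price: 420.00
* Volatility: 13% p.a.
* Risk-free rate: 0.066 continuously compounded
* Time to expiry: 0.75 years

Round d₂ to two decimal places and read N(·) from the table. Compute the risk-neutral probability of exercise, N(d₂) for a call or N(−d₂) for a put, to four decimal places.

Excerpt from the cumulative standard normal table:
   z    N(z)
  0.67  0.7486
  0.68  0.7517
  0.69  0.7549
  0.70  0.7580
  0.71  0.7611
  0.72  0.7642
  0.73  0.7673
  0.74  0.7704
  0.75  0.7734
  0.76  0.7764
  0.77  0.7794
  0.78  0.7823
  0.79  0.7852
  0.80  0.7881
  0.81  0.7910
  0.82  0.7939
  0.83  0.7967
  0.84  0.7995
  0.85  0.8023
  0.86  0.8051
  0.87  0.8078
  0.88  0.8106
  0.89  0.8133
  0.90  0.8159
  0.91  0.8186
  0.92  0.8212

σ√T = 0.13 × 0.8660 = 0.1126
d₁ = [ln(440/420) + (0.066 + ½·0.13²)·0.75] / (σ√T) = (0.0465 + 0.0558) / 0.1126 = 0.9092 → 0.91
d₂ = 0.9092 − 0.1126 = 0.7966 → 0.80
Pr(exercise) under Q = N(d₂) = 0.7881

0.7881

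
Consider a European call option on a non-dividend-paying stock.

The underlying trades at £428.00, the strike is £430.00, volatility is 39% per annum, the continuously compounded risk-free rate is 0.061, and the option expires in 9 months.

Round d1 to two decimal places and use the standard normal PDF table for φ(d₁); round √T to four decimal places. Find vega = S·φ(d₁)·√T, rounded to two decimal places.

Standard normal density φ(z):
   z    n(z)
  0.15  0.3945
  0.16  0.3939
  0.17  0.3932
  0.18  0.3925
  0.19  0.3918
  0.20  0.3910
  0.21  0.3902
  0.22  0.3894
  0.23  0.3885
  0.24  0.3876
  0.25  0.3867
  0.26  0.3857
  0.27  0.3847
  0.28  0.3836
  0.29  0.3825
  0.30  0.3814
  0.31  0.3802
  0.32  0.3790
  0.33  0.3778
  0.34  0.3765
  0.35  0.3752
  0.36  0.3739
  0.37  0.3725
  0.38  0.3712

141.77

σ√T = 0.39 × 0.8660 = 0.3377
d₁ = [ln(428/430) + (0.061 + 0.39²/2)·0.75] / 0.3377 = [-0.0047 + 0.1028] / 0.3377 = 0.2905 → 0.29
√T = √0.75 = 0.8660
φ(d₁) = φ(0.29) = 0.3825
vega = S·φ(d₁)·√T = 428·0.3825·0.8660 = 141.7729
(Call and put vega coincide under Black-Scholes.)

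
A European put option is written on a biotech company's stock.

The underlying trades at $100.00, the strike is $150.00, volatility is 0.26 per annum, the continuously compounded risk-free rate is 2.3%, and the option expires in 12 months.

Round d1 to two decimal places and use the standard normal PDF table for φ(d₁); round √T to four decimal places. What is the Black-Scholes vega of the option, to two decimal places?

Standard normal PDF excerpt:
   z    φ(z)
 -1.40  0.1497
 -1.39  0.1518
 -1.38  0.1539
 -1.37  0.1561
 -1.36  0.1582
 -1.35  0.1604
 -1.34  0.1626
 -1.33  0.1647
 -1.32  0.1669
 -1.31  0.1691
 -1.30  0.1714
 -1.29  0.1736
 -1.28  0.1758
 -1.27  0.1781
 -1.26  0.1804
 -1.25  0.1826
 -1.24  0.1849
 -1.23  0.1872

16.26

σ√T = 0.26·√1 = 0.2600
d₁ = [ln(100/150) + (0.023 + ½·0.26²)·1] / (σ√T) = (-0.4055 + 0.0568) / 0.2600 = -1.3410 which rounds to -1.34
√T = √1 = 1.0000
φ(d₁) = φ(-1.34) = 0.1626
vega = S·φ(d₁)·√T = 100·0.1626·1.0000 = 16.2600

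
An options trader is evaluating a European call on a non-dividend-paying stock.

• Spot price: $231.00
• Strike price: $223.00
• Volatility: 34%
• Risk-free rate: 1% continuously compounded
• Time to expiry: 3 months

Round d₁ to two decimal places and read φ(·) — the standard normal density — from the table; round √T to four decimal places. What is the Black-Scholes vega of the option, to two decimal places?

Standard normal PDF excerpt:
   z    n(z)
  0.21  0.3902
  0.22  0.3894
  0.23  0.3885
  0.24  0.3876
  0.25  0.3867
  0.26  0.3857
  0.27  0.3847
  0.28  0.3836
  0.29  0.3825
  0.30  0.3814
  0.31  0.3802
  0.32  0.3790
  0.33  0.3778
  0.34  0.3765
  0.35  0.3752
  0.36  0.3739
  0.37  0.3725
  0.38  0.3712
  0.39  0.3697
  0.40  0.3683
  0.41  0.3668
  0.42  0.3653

43.91

σ√T = 0.34 × 0.5000 = 0.1700
ln(S/K) + (r + σ²/2)T = ln(231/223) + (0.01 + 0.34²/2)·0.25 = 0.0352 + 0.0170 = 0.0522
d₁ = 0.0522 / 0.1700 = 0.3070 → 0.31
√T = √0.25 = 0.5000
φ(d₁) = φ(0.31) = 0.3802
vega = S·φ(d₁)·√T = 231·0.3802·0.5000 = 43.9131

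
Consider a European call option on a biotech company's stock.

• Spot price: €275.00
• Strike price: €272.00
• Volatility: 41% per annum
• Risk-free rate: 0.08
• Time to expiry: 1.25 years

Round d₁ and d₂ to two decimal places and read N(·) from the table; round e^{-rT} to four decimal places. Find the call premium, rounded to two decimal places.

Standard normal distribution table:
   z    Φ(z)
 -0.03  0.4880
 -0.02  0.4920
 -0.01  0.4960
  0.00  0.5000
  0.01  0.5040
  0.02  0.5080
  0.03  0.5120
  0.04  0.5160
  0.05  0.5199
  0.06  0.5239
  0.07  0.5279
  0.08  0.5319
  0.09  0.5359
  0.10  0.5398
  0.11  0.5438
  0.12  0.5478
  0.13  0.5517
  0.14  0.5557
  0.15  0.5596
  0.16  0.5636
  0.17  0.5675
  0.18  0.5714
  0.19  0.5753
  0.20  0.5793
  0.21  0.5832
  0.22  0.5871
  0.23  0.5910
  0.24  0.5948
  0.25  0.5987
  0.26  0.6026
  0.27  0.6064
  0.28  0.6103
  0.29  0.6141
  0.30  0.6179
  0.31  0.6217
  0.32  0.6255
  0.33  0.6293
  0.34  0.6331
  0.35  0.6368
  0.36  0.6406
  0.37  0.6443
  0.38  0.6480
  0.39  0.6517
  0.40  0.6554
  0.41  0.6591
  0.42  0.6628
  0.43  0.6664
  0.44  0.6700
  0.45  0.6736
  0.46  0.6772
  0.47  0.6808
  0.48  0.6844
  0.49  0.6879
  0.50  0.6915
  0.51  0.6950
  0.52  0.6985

T = 1.25;  σ√T = 0.4584
ln(S/K) + (r + σ²/2)T = ln(275/272) + (0.08 + 0.41²/2)·1.25 = 0.0110 + 0.2051 = 0.2160
d₁ = 0.2160 / 0.4584 = 0.4713 ≈ 0.47
d₂ = d₁ − σ√T = 0.4713 − 0.4584 = 0.0129 ≈ 0.01
exp(−rT) = exp(−0.08·1.25) = 0.9048
N(d₁) = N(0.47) = 0.6808;  N(d₂) = N(0.01) = 0.5040
C = 275·0.6808 − 272·0.9048·0.5040 = 187.2200 − 124.0372 = 63.1828

€63.18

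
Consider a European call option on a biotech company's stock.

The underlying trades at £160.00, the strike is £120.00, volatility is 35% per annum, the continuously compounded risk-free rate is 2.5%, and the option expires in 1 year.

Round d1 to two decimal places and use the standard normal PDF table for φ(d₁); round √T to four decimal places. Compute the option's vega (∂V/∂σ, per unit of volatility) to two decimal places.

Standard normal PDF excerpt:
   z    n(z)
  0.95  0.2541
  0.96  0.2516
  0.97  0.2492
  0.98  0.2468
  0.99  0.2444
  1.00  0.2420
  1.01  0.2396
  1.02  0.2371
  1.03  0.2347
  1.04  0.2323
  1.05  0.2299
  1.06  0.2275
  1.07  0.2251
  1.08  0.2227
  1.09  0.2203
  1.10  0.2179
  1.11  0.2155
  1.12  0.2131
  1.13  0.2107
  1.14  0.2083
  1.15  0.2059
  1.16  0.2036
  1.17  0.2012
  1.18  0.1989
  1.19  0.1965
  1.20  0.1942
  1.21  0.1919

36.02

T = 1;  σ√T = 0.3500
d₁ = [ln(160/120) + (0.025 + 0.35²/2)·1] / 0.3500 = [0.2877 + 0.0862] / 0.3500 = 1.0684 ⇒ 1.07
√T = √1 = 1.0000
φ(d₁) = φ(1.07) = 0.2251
vega = S·φ(d₁)·√T = 160·0.2251·1.0000 = 36.0160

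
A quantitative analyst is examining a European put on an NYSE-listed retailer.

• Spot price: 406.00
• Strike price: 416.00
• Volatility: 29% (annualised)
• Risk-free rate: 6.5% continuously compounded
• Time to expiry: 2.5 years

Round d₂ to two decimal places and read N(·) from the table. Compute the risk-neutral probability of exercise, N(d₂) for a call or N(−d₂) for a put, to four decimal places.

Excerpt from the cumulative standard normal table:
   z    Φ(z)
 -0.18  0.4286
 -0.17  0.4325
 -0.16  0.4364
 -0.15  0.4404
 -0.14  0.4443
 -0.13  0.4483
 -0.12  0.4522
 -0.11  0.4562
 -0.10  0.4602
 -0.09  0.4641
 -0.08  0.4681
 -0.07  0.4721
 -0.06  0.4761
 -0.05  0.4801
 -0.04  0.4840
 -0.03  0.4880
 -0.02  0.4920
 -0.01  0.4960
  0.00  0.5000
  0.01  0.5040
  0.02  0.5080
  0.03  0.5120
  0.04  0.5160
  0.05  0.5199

0.4721

σ√T = 0.29·√2.5 = 0.4585
d₁ = [ln(406/416) + (0.065 + ½·0.29²)·2.5] / (σ√T) = (-0.0243 + 0.2676) / 0.4585 = 0.5306 which rounds to 0.53
d₂ = 0.5306 − 0.4585 = 0.0721 which rounds to 0.07
Risk-neutral Pr[S_T < K] = N(−d₂) = N(-0.07) = 0.4721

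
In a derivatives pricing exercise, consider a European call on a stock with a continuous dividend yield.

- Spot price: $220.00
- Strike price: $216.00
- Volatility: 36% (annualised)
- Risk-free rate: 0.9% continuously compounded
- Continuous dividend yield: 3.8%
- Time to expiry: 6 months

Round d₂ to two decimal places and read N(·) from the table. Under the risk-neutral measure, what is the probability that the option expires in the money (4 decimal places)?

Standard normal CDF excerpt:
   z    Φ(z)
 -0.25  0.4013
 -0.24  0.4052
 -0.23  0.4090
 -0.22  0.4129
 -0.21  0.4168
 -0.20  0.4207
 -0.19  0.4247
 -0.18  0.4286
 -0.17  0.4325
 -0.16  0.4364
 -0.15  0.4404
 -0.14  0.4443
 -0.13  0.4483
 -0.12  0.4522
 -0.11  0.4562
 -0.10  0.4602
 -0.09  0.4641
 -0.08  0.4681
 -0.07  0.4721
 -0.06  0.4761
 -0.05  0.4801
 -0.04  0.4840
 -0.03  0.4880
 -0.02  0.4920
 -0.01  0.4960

σ√T = 0.36·√0.5 = 0.2546
d₁ = [ln(220/216) + (0.009 − 0.038 + ½·0.36²)·0.5] / (σ√T) = (0.0183 + 0.0179) / 0.2546 = 0.1424 which rounds to 0.14
d₂ = 0.1424 − 0.2546 = -0.1122 which rounds to -0.11
Risk-neutral Pr[S_T > K] = N(d₂) = N(-0.11) = 0.4562

0.4562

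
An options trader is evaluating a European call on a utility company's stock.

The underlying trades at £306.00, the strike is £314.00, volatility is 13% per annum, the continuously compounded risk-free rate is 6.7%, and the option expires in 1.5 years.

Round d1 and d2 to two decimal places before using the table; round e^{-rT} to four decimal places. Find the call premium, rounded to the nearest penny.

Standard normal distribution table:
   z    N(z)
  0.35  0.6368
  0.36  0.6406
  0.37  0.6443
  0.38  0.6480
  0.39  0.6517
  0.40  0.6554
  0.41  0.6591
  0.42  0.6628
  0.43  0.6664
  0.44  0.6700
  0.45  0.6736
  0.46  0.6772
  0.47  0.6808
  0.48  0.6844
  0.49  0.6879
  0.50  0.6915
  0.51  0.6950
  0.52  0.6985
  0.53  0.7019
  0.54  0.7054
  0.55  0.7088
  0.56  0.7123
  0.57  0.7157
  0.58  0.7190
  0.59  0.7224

£31.82

σ√T = 0.13 × 1.2247 = 0.1592
d₁ = [ln(306/314) + (0.067 + 0.13²/2)·1.5] / 0.1592 = [-0.0258 + 0.1132] / 0.1592 = 0.5487 ≈ 0.55
d₂ = d₁ − σ√T = 0.5487 − 0.1592 = 0.3895 ≈ 0.39
e^(−rT) = e^(−0.067·1.5) = 0.9044
N(d₁) = N(0.55) = 0.7088;  N(d₂) = N(0.39) = 0.6517
C = 306·0.7088 − 314·0.9044·0.6517 = 216.8928 − 185.0708 = 31.8220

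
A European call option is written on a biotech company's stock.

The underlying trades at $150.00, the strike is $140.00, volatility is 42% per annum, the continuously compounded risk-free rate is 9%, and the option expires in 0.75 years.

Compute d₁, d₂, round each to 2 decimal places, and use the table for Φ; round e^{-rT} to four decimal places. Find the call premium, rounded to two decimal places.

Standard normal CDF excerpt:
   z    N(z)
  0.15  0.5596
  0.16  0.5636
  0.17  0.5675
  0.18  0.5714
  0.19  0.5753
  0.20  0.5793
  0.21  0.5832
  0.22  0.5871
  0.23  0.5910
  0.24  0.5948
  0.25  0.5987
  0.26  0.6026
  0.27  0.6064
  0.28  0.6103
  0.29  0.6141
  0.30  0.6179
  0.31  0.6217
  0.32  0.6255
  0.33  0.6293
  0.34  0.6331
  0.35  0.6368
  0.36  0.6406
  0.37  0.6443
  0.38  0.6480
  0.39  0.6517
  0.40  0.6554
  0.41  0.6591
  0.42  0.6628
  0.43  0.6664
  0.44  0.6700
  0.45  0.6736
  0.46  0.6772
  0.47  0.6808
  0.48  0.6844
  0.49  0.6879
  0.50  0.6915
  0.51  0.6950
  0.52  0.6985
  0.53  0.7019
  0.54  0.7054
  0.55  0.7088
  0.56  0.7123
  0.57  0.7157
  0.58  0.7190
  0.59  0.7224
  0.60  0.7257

σ√T = 0.42 × 0.8660 = 0.3637
d₁ = [ln(150/140) + (0.09 + 0.42²/2)·0.75] / 0.3637 = [0.0690 + 0.1336] / 0.3637 = 0.5571 → 0.56
d₂ = d₁ − σ√T = 0.5571 − 0.3637 = 0.1934 → 0.19
exp(−rT) = exp(−0.09·0.75) = 0.9347
C = 150·N(0.56) − 140·0.9347·N(0.19) = 150·0.7123 − 140·0.9347·0.5753 = 106.8450 − 75.2826 = 31.5624

$31.56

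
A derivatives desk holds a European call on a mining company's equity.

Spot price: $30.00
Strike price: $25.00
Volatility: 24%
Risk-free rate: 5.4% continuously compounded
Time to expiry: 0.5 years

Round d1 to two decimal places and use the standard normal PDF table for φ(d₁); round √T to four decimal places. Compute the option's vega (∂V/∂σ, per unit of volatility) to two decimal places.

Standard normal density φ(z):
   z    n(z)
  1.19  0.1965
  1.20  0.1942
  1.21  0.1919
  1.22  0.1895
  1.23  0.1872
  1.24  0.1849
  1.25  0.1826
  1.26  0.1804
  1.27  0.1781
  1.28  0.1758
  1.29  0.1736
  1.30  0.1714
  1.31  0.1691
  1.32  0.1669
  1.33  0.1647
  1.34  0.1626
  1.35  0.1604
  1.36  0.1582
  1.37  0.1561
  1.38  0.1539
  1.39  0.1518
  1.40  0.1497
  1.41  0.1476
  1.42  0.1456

3.54

T = 0.5;  σ√T = 0.1697
d₁ = [ln(30/25) + (0.054 + 0.24²/2)·0.5] / 0.1697 = [0.1823 + 0.0414] / 0.1697 = 1.3183 which rounds to 1.32
√T = √0.5 = 0.7071
φ(d₁) = φ(1.32) = 0.1669
vega = S·φ(d₁)·√T = 30·0.1669·0.7071 = 3.5404
(Call and put vega coincide under Black-Scholes.)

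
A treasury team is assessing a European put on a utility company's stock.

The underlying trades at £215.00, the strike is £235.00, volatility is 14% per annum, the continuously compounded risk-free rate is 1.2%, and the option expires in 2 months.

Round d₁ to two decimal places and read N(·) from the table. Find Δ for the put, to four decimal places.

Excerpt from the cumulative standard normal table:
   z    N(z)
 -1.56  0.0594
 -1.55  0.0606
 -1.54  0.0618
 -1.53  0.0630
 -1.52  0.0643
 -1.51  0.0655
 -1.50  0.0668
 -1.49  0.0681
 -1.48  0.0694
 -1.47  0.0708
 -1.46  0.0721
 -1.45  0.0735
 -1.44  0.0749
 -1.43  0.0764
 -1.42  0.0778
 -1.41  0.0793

-0.9319

σ√T = 0.14 × 0.4082 = 0.0572
d₁ = [ln(215/235) + (0.012 + 0.14²/2)·0.1667] / 0.0572 = [-0.0889 + 0.0036] / 0.0572 = -1.4927 → -1.49
N(d₁) = N(-1.49) = 0.0681
Δ_put = N(d₁) − 1 = 0.0681 − 1 = -0.9319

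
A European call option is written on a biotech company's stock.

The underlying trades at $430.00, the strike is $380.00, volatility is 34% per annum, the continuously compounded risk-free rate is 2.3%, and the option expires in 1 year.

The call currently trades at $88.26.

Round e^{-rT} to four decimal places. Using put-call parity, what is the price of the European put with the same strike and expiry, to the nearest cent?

$29.63

e^(−rT) = e^(−0.023·1) = 0.9773
Put-call parity: C − P = S − K·e^(−rT) = 430 − 380·0.9773 = 430 − 371.3740 = 58.6260
P = C − (C − P) = 88.26 − (58.6260) = 29.6340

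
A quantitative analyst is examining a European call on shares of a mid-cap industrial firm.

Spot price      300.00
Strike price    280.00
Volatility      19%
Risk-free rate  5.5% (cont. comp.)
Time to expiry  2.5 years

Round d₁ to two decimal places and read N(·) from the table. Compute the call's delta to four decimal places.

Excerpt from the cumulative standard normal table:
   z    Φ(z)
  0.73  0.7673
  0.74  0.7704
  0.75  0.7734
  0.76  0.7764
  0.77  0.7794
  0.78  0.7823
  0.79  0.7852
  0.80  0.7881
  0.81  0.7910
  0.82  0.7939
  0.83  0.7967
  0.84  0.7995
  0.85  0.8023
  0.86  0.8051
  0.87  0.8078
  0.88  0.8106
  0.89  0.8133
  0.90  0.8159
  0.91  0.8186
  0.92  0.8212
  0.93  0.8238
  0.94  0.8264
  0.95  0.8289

0.7995

σ√T = 0.19 × 1.5811 = 0.3004
d₁ = [ln(300/280) + (0.055 + ½·0.19²)·2.5] / (σ√T) = (0.0690 + 0.1826) / 0.3004 = 0.8376 ≈ 0.84
N(d₁) = N(0.84) = 0.7995
Δ_call = N(d₁) = 0.7995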